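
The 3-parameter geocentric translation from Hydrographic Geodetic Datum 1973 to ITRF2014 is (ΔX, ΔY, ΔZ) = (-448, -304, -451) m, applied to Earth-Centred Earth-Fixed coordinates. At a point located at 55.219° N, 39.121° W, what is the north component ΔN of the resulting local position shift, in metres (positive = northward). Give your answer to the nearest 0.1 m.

ΔN = -129.3 m

At φ = 55.219°, λ = -39.121°: sin φ = 0.821338, cos φ = 0.570441, sin λ = -0.630960, cos λ = 0.775815.
ΔN = −sin φ cos λ·ΔX − sin φ sin λ·ΔY + cos φ·ΔZ = −(0.821338)(0.775815)(-448) − (0.821338)(-0.630960)(-304) + (0.570441)(-451) = -129.34 m.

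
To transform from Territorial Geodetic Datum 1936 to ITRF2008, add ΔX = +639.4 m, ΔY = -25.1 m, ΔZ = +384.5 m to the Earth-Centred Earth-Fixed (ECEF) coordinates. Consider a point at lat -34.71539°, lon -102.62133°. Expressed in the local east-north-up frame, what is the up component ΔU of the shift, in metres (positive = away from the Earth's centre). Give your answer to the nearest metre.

ΔU = -314 m

The local up (radial) axis is (cos φ cos λ, cos φ sin λ, sin φ), giving ΔU = -114.843 + 20.133 − 218.973 = -313.68 m.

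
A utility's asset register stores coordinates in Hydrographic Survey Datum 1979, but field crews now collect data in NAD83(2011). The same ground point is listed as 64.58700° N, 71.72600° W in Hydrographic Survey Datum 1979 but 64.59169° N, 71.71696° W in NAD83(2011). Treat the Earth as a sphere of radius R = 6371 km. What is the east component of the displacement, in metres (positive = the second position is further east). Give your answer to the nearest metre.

ΔE = 431 m

Δφ = 64.59169° − 64.58700° = +0.00469°; Δλ = -71.71696° − -71.72600° = +0.00904°.
1° along a meridian = πR/180 = 111195 m.
ΔN = Δφ × 111195 = 521.5 m; ΔE = Δλ × 111195 × cos(64.58700°) = +0.00904 × 111195 × 0.429140 = 431.4 m.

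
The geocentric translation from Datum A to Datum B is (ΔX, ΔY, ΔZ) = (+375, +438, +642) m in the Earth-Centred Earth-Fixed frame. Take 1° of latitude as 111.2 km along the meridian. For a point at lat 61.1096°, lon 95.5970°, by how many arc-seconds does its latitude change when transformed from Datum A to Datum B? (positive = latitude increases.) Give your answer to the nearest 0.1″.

sin φ = 0.875545, cos φ = 0.483136, sin λ = 0.995233, cos λ = -0.097531.
North component: ΔN = −sin φ cos λ·ΔX − sin φ sin λ·ΔY + cos φ·ΔZ = −(0.875545)(-0.097531)(375) − (0.875545)(0.995233)(438) + (0.483136)(642) = -39.47 m.
1° of latitude spans 111200 m, so Δφ = -39.47 / 111200 × 3600 = -1.278″.

Δφ = -1.3″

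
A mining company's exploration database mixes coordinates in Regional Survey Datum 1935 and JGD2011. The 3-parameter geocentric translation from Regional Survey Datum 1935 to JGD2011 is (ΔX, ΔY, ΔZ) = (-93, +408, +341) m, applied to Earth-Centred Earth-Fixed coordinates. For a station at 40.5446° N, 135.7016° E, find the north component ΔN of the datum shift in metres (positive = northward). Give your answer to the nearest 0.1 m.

The local north axis is (−sin φ cos λ, −sin φ sin λ, cos φ), giving ΔN = -43.267 − 185.226 + 259.126 = 30.63 m.

ΔN = 30.6 m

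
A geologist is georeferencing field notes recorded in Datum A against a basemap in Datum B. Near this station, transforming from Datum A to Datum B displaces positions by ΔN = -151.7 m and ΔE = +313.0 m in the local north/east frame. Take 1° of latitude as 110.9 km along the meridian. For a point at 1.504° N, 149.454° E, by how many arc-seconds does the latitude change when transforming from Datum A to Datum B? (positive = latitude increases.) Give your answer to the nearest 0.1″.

1° of latitude = 110.9 km, so Δφ = -151.7 / 110900 = -0.0013679° = -4.924″.

Δφ = -4.9″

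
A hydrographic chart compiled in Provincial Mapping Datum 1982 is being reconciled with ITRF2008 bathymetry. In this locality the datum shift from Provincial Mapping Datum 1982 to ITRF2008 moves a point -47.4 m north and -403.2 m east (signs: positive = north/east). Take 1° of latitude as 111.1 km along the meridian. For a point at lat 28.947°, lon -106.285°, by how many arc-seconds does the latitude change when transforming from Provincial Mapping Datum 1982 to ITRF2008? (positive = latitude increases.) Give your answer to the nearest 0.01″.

Δφ = -1.54″

1° of latitude = 111.1 km, so Δφ = -47.4 / 111100 = -0.0004266° = -1.536″.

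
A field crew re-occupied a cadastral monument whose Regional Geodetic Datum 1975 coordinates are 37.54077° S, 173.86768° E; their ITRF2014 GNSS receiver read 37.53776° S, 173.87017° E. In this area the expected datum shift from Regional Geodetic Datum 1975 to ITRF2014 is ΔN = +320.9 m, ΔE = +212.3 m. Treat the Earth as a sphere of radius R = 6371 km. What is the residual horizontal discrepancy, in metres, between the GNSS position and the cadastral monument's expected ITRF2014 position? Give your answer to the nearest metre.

Observed coordinate differences: Δφ = +0.00301°, Δλ = +0.00249°.
Converting to metres (1° lat = 111195 m, cos φ = 0.792920): observed ΔN = 334.7 m, observed ΔE = 219.5 m.
Subtracting the expected shift leaves a residual of 334.7 − (320.9) = 13.8 m north and 219.5 − (212.3) = 7.2 m east.
Residual distance = √(13.8² + 7.2²) = 15.6 m.

16 m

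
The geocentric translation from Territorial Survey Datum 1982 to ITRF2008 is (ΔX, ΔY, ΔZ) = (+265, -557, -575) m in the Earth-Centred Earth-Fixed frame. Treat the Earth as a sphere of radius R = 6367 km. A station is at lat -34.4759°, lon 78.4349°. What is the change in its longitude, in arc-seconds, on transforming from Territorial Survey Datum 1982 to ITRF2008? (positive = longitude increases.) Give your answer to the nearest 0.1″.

sin φ = -0.566060, cos φ = 0.824364, sin λ = 0.979698, cos λ = 0.200481.
East component: ΔE = −sin λ·ΔX + cos λ·ΔY = −(0.979698)(265) + (0.200481)(-557) = -371.29 m.
1° of latitude spans πR/180 = 111125 m; at latitude φ, 1° of longitude spans that × cos φ = 91607.6 m, so Δλ = -371.29 / 91607.6 × 3600 = -14.591″.

Δλ = -14.6″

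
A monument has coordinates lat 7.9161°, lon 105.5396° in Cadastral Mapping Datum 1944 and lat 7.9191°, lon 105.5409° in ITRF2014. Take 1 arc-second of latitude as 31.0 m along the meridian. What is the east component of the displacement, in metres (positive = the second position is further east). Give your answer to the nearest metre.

Δφ = 7.9191° − 7.9161° = +0.0030°; Δλ = 105.5409° − 105.5396° = +0.0013°.
1° of latitude = 3600 × 31.00 = 111600 m.
ΔN = Δφ × 111600 = 334.8 m; ΔE = Δλ × 111600 × cos(7.9161°) = +0.0013 × 111600 × 0.990471 = 143.7 m.

ΔE = 144 m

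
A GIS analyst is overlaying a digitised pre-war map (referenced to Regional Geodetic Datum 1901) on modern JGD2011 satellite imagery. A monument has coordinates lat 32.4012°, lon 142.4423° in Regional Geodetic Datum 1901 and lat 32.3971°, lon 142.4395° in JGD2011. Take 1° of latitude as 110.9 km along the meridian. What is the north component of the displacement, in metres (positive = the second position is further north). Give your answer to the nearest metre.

Δφ = 32.3971° − 32.4012° = -0.0041°; Δλ = 142.4395° − 142.4423° = -0.0028°.
ΔN = Δφ × 110900 = -454.7 m; ΔE = Δλ × 110900 × cos(32.4012°) = -0.0028 × 110900 × 0.844317 = -262.2 m.

ΔN = -455 m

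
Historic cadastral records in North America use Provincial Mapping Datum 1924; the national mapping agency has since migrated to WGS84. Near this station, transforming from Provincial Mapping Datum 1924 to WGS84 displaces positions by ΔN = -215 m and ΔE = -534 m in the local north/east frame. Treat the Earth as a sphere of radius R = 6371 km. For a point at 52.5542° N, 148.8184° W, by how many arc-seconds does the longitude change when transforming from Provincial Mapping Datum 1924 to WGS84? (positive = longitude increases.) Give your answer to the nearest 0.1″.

At latitude 52.5542°, cos φ = 0.608011.
One radian of longitude at latitude φ spans R cos φ, so Δλ = ΔE / (R cos φ) = -534.0 / (6371000 × 0.608011) = -1.3785e-04 rad = -28.435″.

Δλ = -28.4″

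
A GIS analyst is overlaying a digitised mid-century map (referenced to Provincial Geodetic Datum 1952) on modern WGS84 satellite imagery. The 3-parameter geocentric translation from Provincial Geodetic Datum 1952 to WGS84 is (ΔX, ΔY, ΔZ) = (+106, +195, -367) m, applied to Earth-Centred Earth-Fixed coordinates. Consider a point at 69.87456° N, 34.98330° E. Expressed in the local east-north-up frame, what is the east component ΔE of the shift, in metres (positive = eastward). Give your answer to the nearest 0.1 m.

At φ = 69.87456°, λ = 34.98330°: sin φ = 0.938942, cos φ = 0.344077, sin λ = 0.573338, cos λ = 0.819319.
ΔE = −sin λ·ΔX + cos λ·ΔY = −(0.573338)·(106) + (0.819319)·(195) = 98.99 m.

ΔE = 99.0 m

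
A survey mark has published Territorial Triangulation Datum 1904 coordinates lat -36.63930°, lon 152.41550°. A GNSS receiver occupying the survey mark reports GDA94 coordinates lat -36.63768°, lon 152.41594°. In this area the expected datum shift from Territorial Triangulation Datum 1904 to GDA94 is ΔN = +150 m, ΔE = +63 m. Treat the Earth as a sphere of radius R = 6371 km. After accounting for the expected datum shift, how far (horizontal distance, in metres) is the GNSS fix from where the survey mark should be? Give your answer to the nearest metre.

38 m

Observed coordinate differences: Δφ = +0.00162°, Δλ = +0.00044°.
Converting to metres (1° lat = 111195 m, cos φ = 0.802408): observed ΔN = 180.1 m, observed ΔE = 39.3 m.
Subtracting the expected shift leaves a residual of 180.1 − (150) = 30.1 m north and 39.3 − (63) = -23.7 m east.
Residual distance = √(30.1² + (-23.7)²) = 38.4 m.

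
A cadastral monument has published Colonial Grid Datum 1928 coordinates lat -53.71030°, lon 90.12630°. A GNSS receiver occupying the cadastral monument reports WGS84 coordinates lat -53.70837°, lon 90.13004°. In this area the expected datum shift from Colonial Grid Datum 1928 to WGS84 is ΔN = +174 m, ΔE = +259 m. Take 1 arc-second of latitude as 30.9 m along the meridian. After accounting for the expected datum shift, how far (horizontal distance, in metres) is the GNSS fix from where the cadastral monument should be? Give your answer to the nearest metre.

43 m

Observed coordinate differences: Δφ = +0.00193°, Δλ = +0.00374°.
Converting to metres (1° lat = 111240 m, cos φ = 0.591868): observed ΔN = 214.7 m, observed ΔE = 246.2 m.
Subtracting the expected shift leaves a residual of 214.7 − (174) = 40.7 m north and 246.2 − (259) = -12.8 m east.
Residual distance = √(40.7² + (-12.8)²) = 42.6 m.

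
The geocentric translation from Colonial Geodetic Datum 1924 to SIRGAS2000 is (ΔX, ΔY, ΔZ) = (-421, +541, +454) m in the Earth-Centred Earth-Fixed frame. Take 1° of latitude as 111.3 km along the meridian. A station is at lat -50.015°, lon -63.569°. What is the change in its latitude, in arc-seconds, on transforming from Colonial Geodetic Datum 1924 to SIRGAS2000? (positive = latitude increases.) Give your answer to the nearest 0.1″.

sin φ = -0.766213, cos φ = 0.642587, sin λ = -0.895471, cos λ = 0.445120.
North component: ΔN = −sin φ cos λ·ΔX − sin φ sin λ·ΔY + cos φ·ΔZ = −(-0.766213)(0.445120)(-421) − (-0.766213)(-0.895471)(541) + (0.642587)(454) = -223.04 m.
1° of latitude spans 111300 m, so Δφ = -223.04 / 111300 × 3600 = -7.214″.

Δφ = -7.2″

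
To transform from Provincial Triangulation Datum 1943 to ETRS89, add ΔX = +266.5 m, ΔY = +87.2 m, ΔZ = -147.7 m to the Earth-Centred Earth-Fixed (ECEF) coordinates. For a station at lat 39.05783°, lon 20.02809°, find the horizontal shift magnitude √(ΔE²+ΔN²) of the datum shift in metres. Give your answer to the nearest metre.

At φ = 39.05783°, λ = 20.02809°: sin φ = 0.630104, cos φ = 0.776510, sin λ = 0.342481, cos λ = 0.939525.
ΔE = −sin λ·ΔX + cos λ·ΔY = −(0.342481)·(266.5) + (0.939525)·(87.2) = -9.34 m.
ΔN = −sin φ cos λ·ΔX − sin φ sin λ·ΔY + cos φ·ΔZ = −(0.630104)(0.939525)(266.5) − (0.630104)(0.342481)(87.2) + (0.776510)(-147.7) = -291.28 m.
Horizontal magnitude = √(ΔE² + ΔN²) = √((-9.34)² + (-291.28)²) = 291.43 m.

291 m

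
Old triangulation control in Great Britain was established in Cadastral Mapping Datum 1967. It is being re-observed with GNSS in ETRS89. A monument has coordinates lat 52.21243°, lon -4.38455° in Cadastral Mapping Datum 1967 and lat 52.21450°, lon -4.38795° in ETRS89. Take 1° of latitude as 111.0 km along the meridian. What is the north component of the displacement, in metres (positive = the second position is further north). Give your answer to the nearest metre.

Δφ = 52.21450° − 52.21243° = +0.00207°; Δλ = -4.38795° − -4.38455° = -0.00340°.
ΔN = Δφ × 111000 = 229.8 m; ΔE = Δλ × 111000 × cos(52.21243°) = -0.00340 × 111000 × 0.612736 = -231.2 m.

ΔN = 230 m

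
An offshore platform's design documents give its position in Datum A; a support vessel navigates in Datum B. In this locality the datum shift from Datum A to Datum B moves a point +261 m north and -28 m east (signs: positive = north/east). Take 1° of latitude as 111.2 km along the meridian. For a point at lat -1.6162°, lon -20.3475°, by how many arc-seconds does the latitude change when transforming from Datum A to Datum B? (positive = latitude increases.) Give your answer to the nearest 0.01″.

Δφ = 8.45″

1° of latitude = 111.2 km, so Δφ = 261.0 / 111200 = 0.0023471° = 8.450″.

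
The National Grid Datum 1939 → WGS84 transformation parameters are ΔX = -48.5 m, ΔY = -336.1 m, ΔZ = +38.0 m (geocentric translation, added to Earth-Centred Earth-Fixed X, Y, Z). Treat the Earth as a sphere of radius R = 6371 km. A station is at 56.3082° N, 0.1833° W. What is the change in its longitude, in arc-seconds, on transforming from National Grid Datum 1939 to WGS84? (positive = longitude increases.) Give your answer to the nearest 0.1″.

Δλ = -19.6″

sin φ = 0.832034, cos φ = 0.554725, sin λ = -0.003199, cos λ = 0.999995.
East component: ΔE = −sin λ·ΔX + cos λ·ΔY = −(-0.003199)(-48.5) + (0.999995)(-336.1) = -336.25 m.
1° of latitude spans πR/180 = 111195 m; at latitude φ, 1° of longitude spans that × cos φ = 61682.6 m, so Δλ = -336.25 / 61682.6 × 3600 = -19.625″.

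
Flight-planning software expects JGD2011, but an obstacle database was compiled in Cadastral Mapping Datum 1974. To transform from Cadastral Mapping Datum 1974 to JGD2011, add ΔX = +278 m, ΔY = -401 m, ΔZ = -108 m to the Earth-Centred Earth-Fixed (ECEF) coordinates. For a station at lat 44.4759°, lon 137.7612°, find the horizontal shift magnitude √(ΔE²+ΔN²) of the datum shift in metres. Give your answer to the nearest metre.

279 m

The local east axis at (φ, λ) is (−sin λ, cos λ, 0), so ΔE = −sin(137.7612°)·278 + cos(137.7612°)·(-401) = 110.00 m.
The local north axis is (−sin φ cos λ, −sin φ sin λ, cos φ), giving ΔN = 144.197 + 188.857 − 77.063 = 255.99 m.
Horizontal magnitude = √(ΔE² + ΔN²) = √(110.00² + 255.99²) = 278.63 m.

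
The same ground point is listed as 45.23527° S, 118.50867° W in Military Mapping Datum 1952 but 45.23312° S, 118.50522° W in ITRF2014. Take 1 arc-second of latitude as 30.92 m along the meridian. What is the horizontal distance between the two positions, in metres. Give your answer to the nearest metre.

Δφ = -45.23312° − -45.23527° = +0.00215°; Δλ = -118.50522° − -118.50867° = +0.00345°.
1° of latitude = 3600 × 30.92 = 111312 m.
ΔN = Δφ × 111312 = 239.3 m; ΔE = Δλ × 111312 × cos(-45.23527°) = +0.00345 × 111312 × 0.704197 = 270.4 m.
Distance = √(ΔE² + ΔN²) = √(270.4² + 239.3²) = 361.1 m.

361 m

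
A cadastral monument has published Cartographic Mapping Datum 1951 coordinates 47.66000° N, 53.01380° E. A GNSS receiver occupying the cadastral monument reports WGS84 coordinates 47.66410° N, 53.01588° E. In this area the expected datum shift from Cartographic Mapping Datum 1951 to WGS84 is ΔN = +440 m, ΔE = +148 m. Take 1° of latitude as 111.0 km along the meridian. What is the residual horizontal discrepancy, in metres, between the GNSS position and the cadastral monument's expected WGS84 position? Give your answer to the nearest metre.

17 m

Observed coordinate differences: Δφ = +0.00410°, Δλ = +0.00208°.
Converting to metres (1° lat = 111000 m, cos φ = 0.673529): observed ΔN = 455.1 m, observed ΔE = 155.5 m.
Subtracting the expected shift leaves a residual of 455.1 − (440) = 15.1 m north and 155.5 − (148) = 7.5 m east.
Residual distance = √(15.1² + 7.5²) = 16.9 m.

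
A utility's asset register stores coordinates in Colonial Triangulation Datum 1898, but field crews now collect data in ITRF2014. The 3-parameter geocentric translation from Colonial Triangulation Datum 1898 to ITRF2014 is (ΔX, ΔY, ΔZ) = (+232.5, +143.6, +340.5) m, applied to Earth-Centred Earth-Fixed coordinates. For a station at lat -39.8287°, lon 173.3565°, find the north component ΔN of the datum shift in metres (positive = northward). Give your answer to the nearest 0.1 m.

ΔN = 124.2 m

The local north axis is (−sin φ cos λ, −sin φ sin λ, cos φ), giving ΔN = -147.915 + 10.641 + 261.491 = 124.22 m.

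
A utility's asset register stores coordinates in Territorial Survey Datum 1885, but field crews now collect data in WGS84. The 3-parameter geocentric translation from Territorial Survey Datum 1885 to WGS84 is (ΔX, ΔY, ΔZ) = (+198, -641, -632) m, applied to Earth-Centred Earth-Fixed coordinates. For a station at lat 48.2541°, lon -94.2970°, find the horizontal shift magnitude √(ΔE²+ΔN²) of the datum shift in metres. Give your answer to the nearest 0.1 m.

At φ = 48.2541°, λ = -94.2970°: sin φ = 0.746105, cos φ = 0.665828, sin λ = -0.997189, cos λ = -0.074927.
ΔE = −sin λ·ΔX + cos λ·ΔY = −(-0.997189)·(198) + (-0.074927)·(-641) = 245.47 m.
ΔN = −sin φ cos λ·ΔX − sin φ sin λ·ΔY + cos φ·ΔZ = −(0.746105)(-0.074927)(198) − (0.746105)(-0.997189)(-641) + (0.665828)(-632) = -886.64 m.
Horizontal magnitude = √(ΔE² + ΔN²) = √(245.47² + (-886.64)²) = 920.00 m.

920.0 m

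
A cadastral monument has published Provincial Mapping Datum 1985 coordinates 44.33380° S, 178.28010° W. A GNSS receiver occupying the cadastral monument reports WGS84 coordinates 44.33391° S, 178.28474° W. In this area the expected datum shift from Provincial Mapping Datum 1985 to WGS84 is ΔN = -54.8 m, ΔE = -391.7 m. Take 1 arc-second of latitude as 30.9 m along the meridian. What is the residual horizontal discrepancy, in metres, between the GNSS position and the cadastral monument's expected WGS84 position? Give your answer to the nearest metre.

Observed coordinate differences: Δφ = -0.00011°, Δλ = -0.00464°.
Converting to metres (1° lat = 111240 m, cos φ = 0.715281): observed ΔN = -12.2 m, observed ΔE = -369.2 m.
Subtracting the expected shift leaves a residual of -12.2 − (-54.8) = 42.6 m north and -369.2 − (-391.7) = 22.5 m east.
Residual distance = √(42.6² + 22.5²) = 48.1 m.

48 m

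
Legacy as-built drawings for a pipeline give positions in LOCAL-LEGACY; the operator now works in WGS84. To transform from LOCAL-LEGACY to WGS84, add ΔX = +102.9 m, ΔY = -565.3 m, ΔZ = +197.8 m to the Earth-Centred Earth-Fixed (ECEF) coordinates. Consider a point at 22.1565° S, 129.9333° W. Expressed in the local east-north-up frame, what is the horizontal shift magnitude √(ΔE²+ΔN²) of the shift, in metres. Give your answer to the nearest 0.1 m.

The local east axis at (φ, λ) is (−sin λ, cos λ, 0), so ΔE = −sin(-129.9333°)·102.9 + cos(-129.9333°)·(-565.3) = 441.77 m.
The local north axis is (−sin φ cos λ, −sin φ sin λ, cos φ), giving ΔN = -24.910 + 163.477 + 183.194 = 321.76 m.
Horizontal magnitude = √(ΔE² + ΔN²) = √(441.77² + 321.76²) = 546.52 m.

546.5 m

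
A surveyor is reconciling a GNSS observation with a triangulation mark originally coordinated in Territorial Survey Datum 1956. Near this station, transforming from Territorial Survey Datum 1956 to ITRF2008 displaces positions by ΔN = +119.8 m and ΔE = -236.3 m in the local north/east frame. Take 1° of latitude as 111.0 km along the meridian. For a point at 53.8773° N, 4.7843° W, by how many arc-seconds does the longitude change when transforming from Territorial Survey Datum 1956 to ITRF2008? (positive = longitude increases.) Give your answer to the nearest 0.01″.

At latitude 53.8773°, cos φ = 0.589516.
1° of longitude at this latitude = 111.0 × cos φ = 65.44 km, so Δλ = -236.3 / 65436.3 = -0.0036111° = -13.000″.

Δλ = -13.00″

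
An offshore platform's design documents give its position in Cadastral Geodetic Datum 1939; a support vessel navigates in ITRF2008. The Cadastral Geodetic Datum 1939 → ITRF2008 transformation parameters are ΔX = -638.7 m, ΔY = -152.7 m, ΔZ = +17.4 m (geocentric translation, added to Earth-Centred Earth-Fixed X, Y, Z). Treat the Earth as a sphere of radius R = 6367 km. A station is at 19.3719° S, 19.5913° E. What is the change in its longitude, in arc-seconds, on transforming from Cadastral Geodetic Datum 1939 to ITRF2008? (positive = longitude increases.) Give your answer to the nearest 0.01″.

Δλ = 2.41″

sin φ = -0.331699, cos φ = 0.943385, sin λ = 0.335309, cos λ = 0.942108.
East component: ΔE = −sin λ·ΔX + cos λ·ΔY = −(0.335309)(-638.7) + (0.942108)(-152.7) = 70.30 m.
1° of latitude spans πR/180 = 111125 m; at latitude φ, 1° of longitude spans that × cos φ = 104833.8 m, so Δλ = 70.30 / 104833.8 × 3600 = 2.414″.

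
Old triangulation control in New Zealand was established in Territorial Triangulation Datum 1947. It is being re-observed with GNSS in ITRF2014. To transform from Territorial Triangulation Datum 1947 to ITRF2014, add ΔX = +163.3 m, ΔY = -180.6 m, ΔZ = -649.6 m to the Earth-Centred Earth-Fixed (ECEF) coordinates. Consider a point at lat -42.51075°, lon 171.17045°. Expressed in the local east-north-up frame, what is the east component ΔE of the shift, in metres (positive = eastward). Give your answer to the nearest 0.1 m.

At φ = -42.51075°, λ = 171.17045°: sin φ = -0.675729, cos φ = 0.737151, sin λ = 0.153495, cos λ = -0.988149.
ΔE = −sin λ·ΔX + cos λ·ΔY = −(0.153495)·(163.3) + (-0.988149)·(-180.6) = 153.39 m.

ΔE = 153.4 m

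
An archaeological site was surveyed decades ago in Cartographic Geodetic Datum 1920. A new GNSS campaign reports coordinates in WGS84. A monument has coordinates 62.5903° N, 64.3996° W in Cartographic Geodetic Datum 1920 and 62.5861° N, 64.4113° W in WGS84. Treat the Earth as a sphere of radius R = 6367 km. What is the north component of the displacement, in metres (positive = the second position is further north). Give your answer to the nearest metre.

Δφ = 62.5861° − 62.5903° = -0.0042°; Δλ = -64.4113° − -64.3996° = -0.0117°.
1° along a meridian = πR/180 = 111125 m.
ΔN = Δφ × 111125 = -466.7 m; ΔE = Δλ × 111125 × cos(62.5903°) = -0.0117 × 111125 × 0.460350 = -598.5 m.

ΔN = -467 m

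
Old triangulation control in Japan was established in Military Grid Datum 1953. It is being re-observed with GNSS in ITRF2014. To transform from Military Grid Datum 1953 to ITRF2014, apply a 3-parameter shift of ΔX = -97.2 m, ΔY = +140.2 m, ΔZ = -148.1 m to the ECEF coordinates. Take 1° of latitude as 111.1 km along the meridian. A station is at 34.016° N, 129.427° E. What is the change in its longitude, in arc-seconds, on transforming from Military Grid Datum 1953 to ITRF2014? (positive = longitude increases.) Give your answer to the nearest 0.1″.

sin φ = 0.559424, cos φ = 0.828881, sin λ = 0.772434, cos λ = -0.635095.
East component: ΔE = −sin λ·ΔX + cos λ·ΔY = −(0.772434)(-97.2) + (-0.635095)(140.2) = -13.96 m.
1° of latitude spans 111100 m; at latitude φ, 1° of longitude spans that × cos φ = 92088.7 m, so Δλ = -13.96 / 92088.7 × 3600 = -0.546″.

Δλ = -0.5″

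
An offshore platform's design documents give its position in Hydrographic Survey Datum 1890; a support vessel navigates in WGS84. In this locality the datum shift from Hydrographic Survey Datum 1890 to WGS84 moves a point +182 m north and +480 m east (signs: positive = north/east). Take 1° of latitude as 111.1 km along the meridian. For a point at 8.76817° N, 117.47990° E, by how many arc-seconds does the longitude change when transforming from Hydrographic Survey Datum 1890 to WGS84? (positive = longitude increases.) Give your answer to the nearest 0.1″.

At latitude 8.76817°, cos φ = 0.988313.
1° of longitude at this latitude = 111.1 × cos φ = 109.80 km, so Δλ = 480.0 / 109801.6 = 0.0043715° = 15.737″.

Δλ = 15.7″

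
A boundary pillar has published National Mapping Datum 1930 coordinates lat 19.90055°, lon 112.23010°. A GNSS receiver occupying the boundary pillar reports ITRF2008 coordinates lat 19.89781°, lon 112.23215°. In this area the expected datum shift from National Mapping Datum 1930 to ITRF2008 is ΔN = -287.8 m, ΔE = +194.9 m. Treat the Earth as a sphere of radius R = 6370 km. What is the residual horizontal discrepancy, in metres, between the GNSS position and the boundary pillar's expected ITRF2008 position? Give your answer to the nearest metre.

26 m

Observed coordinate differences: Δφ = -0.00274°, Δλ = +0.00205°.
Converting to metres (1° lat = 111177 m, cos φ = 0.940285): observed ΔN = -304.6 m, observed ΔE = 214.3 m.
Subtracting the expected shift leaves a residual of -304.6 − (-287.8) = -16.8 m north and 214.3 − (194.9) = 19.4 m east.
Residual distance = √((-16.8)² + 19.4²) = 25.7 m.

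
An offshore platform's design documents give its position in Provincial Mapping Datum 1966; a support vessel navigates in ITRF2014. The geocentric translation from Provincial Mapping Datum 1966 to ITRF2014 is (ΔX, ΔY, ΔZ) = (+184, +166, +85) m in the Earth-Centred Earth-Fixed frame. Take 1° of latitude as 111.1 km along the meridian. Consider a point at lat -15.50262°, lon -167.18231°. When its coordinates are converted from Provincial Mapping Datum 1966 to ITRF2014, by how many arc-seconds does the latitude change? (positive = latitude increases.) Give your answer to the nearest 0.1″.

Δφ = 0.8″

sin φ = -0.267282, cos φ = 0.963618, sin λ = -0.221850, cos λ = -0.975081.
North component: ΔN = −sin φ cos λ·ΔX − sin φ sin λ·ΔY + cos φ·ΔZ = −(-0.267282)(-0.975081)(184) − (-0.267282)(-0.221850)(166) + (0.963618)(85) = 24.11 m.
1° of latitude spans 111100 m, so Δφ = 24.11 / 111100 × 3600 = 0.781″.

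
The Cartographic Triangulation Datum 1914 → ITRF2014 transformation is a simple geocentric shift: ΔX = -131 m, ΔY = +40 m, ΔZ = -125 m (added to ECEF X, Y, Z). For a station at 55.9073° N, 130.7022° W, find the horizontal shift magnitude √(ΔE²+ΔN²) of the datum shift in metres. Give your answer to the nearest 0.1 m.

170.6 m

The local east axis at (φ, λ) is (−sin λ, cos λ, 0), so ΔE = −sin(-130.7022°)·(-131) + cos(-130.7022°)·40 = -125.40 m.
The local north axis is (−sin φ cos λ, −sin φ sin λ, cos φ), giving ΔN = -70.746 + 25.113 − 70.067 = -115.70 m.
Horizontal magnitude = √(ΔE² + ΔN²) = √((-125.40)² + (-115.70)²) = 170.62 m.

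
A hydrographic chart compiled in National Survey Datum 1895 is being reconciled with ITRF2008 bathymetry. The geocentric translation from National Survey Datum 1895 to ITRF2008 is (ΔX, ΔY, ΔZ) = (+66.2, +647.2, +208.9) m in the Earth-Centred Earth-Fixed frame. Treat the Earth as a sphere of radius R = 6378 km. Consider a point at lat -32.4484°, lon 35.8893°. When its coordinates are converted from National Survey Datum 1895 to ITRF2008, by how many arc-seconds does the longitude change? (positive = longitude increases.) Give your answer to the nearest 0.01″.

sin φ = -0.536540, cos φ = 0.843875, sin λ = 0.586221, cos λ = 0.810151.
East component: ΔE = −sin λ·ΔX + cos λ·ΔY = −(0.586221)(66.2) + (0.810151)(647.2) = 485.52 m.
1° of latitude spans πR/180 = 111317 m; at latitude φ, 1° of longitude spans that × cos φ = 93937.7 m, so Δλ = 485.52 / 93937.7 × 3600 = 18.607″.

Δλ = 18.61″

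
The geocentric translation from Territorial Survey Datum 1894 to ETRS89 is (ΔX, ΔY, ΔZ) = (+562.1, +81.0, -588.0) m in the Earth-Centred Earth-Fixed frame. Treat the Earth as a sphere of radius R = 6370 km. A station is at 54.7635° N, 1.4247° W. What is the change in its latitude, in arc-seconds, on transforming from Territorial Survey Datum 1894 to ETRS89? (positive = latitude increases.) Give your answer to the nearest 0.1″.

sin φ = 0.816778, cos φ = 0.576953, sin λ = -0.024863, cos λ = 0.999691.
North component: ΔN = −sin φ cos λ·ΔX − sin φ sin λ·ΔY + cos φ·ΔZ = −(0.816778)(0.999691)(562.1) − (0.816778)(-0.024863)(81.0) + (0.576953)(-588.0) = -796.57 m.
1° of latitude spans πR/180 = 111177 m, so Δφ = -796.57 / 111177 × 3600 = -25.794″.

Δφ = -25.8″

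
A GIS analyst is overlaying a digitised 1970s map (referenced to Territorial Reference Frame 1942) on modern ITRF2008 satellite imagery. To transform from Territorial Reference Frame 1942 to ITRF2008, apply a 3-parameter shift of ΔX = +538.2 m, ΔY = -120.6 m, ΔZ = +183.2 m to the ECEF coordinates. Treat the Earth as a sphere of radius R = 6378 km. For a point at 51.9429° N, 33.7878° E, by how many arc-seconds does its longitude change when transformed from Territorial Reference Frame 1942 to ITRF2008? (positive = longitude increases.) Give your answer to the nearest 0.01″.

Δλ = -20.96″

sin φ = 0.787397, cos φ = 0.616446, sin λ = 0.556119, cos λ = 0.831103.
East component: ΔE = −sin λ·ΔX + cos λ·ΔY = −(0.556119)(538.2) + (0.831103)(-120.6) = -399.53 m.
1° of latitude spans πR/180 = 111317 m; at latitude φ, 1° of longitude spans that × cos φ = 68621.0 m, so Δλ = -399.53 / 68621.0 × 3600 = -20.960″.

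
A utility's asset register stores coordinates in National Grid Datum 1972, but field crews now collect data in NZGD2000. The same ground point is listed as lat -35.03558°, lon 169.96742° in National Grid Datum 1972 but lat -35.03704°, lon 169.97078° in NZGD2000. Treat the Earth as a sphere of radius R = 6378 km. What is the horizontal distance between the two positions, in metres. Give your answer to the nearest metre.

Δφ = -35.03704° − -35.03558° = -0.00146°; Δλ = 169.97078° − 169.96742° = +0.00336°.
1° along a meridian = πR/180 = 111317 m.
ΔN = Δφ × 111317 = -162.5 m; ΔE = Δλ × 111317 × cos(-35.03558°) = +0.00336 × 111317 × 0.818796 = 306.3 m.
Distance = √(ΔE² + ΔN²) = √(306.3² + (-162.5)²) = 346.7 m.

347 m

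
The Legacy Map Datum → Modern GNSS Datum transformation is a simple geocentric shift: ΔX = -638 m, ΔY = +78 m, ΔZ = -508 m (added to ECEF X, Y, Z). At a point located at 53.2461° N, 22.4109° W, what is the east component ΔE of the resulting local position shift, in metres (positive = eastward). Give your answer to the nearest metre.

ΔE = -171 m

At φ = 53.2461°, λ = -22.4109°: sin φ = 0.801213, cos φ = 0.598379, sin λ = -0.381246, cos λ = 0.924474.
ΔE = −sin λ·ΔX + cos λ·ΔY = −(-0.381246)·(-638) + (0.924474)·(78) = -171.13 m.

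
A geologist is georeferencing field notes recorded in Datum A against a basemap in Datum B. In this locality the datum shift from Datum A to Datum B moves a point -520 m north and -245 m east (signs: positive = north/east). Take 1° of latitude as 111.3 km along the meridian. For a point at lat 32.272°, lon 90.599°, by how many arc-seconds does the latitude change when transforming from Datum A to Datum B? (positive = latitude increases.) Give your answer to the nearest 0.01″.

Δφ = -16.82″

1° of latitude = 111.3 km, so Δφ = -520.0 / 111300 = -0.0046721° = -16.819″.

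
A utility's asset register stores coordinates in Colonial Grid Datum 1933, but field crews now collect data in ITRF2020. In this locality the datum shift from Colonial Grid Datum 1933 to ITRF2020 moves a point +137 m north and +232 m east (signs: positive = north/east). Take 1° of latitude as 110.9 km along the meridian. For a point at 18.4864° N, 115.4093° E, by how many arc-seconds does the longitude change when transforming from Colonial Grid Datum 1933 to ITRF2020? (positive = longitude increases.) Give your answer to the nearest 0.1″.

At latitude 18.4864°, cos φ = 0.948399.
1° of longitude at this latitude = 110.9 × cos φ = 105.18 km, so Δλ = 232.0 / 105177.4 = 0.0022058° = 7.941″.

Δλ = 7.9″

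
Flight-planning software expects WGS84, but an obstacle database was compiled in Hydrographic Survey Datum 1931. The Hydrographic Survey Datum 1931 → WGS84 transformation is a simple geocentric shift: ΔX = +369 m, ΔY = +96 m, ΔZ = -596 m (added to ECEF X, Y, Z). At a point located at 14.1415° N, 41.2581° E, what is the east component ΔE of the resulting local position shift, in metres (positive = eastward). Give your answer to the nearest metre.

ΔE = -171 m

At φ = 14.1415°, λ = 41.2581°: sin φ = 0.244317, cos φ = 0.969695, sin λ = 0.659452, cos λ = 0.751747.
ΔE = −sin λ·ΔX + cos λ·ΔY = −(0.659452)·(369) + (0.751747)·(96) = -171.17 m.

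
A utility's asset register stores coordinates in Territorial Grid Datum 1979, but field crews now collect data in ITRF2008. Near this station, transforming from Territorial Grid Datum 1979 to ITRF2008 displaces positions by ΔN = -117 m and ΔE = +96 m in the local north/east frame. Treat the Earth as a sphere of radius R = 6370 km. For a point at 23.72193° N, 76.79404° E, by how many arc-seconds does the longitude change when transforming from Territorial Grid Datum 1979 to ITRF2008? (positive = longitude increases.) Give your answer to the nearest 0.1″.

At latitude 23.72193°, cos φ = 0.915509.
One radian of longitude at latitude φ spans R cos φ, so Δλ = ΔE / (R cos φ) = 96.0 / (6370000 × 0.915509) = 1.6461e-05 rad = 3.395″.

Δλ = 3.4″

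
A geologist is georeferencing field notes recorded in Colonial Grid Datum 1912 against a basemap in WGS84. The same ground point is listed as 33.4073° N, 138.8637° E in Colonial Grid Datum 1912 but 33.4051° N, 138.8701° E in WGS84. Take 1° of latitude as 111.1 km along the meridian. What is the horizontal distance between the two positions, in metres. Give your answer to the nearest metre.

Δφ = 33.4051° − 33.4073° = -0.0022°; Δλ = 138.8701° − 138.8637° = +0.0064°.
ΔN = Δφ × 111100 = -244.4 m; ΔE = Δλ × 111100 × cos(33.4073°) = +0.0064 × 111100 × 0.834778 = 593.6 m.
Distance = √(ΔE² + ΔN²) = √(593.6² + (-244.4)²) = 641.9 m.

642 m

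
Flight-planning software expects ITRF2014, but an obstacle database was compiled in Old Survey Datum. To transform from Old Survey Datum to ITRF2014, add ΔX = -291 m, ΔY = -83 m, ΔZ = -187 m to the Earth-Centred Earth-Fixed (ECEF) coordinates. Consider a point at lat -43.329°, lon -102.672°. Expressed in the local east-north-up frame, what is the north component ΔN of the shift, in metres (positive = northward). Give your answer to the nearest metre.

ΔN = -37 m

The local north axis is (−sin φ cos λ, −sin φ sin λ, cos φ), giving ΔN = 43.804 + 55.566 − 136.029 = -36.66 m.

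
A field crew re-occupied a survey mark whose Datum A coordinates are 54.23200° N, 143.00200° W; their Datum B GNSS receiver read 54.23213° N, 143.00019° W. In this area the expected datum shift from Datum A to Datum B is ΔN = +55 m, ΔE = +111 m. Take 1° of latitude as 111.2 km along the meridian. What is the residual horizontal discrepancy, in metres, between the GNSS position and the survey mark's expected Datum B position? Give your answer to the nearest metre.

Observed coordinate differences: Δφ = +0.00013°, Δλ = +0.00181°.
Converting to metres (1° lat = 111200 m, cos φ = 0.584505): observed ΔN = 14.5 m, observed ΔE = 117.6 m.
Subtracting the expected shift leaves a residual of 14.5 − (55) = -40.5 m north and 117.6 − (111) = 6.6 m east.
Residual distance = √((-40.5)² + 6.6²) = 41.1 m.

41 m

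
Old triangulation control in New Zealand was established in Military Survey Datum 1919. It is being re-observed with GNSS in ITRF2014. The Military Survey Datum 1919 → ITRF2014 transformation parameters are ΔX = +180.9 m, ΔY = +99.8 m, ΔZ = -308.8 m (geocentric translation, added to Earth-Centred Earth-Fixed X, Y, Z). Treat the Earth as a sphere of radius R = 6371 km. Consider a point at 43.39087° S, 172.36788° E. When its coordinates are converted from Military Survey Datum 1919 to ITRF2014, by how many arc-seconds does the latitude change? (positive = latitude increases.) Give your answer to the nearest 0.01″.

sin φ = -0.686972, cos φ = 0.726684, sin λ = 0.132812, cos λ = -0.991141.
North component: ΔN = −sin φ cos λ·ΔX − sin φ sin λ·ΔY + cos φ·ΔZ = −(-0.686972)(-0.991141)(180.9) − (-0.686972)(0.132812)(99.8) + (0.726684)(-308.8) = -338.47 m.
1° of latitude spans πR/180 = 111195 m, so Δφ = -338.47 / 111195 × 3600 = -10.958″.

Δφ = -10.96″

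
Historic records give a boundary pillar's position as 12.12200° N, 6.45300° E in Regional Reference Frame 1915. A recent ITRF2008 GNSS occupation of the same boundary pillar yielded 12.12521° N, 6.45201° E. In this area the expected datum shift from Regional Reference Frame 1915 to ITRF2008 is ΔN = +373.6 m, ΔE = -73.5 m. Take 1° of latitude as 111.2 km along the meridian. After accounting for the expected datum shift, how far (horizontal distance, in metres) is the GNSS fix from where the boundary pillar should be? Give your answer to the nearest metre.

38 m

Observed coordinate differences: Δφ = +0.00321°, Δλ = -0.00099°.
Converting to metres (1° lat = 111200 m, cos φ = 0.977703): observed ΔN = 357.0 m, observed ΔE = -107.6 m.
Subtracting the expected shift leaves a residual of 357.0 − (373.6) = -16.6 m north and -107.6 − (-73.5) = -34.1 m east.
Residual distance = √((-16.6)² + (-34.1)²) = 38.0 m.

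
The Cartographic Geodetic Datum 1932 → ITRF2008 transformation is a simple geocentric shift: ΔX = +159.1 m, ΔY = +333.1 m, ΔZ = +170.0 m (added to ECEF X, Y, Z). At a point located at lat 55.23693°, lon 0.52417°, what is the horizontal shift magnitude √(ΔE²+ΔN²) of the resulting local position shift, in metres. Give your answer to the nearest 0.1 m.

333.6 m

At φ = 55.23693°, λ = 0.52417°: sin φ = 0.821517, cos φ = 0.570184, sin λ = 0.009148, cos λ = 0.999958.
ΔE = −sin λ·ΔX + cos λ·ΔY = −(0.009148)·(159.1) + (0.999958)·(333.1) = 331.63 m.
ΔN = −sin φ cos λ·ΔX − sin φ sin λ·ΔY + cos φ·ΔZ = −(0.821517)(0.999958)(159.1) − (0.821517)(0.009148)(333.1) + (0.570184)(170.0) = -36.27 m.
Horizontal magnitude = √(ΔE² + ΔN²) = √(331.63² + (-36.27)²) = 333.61 m.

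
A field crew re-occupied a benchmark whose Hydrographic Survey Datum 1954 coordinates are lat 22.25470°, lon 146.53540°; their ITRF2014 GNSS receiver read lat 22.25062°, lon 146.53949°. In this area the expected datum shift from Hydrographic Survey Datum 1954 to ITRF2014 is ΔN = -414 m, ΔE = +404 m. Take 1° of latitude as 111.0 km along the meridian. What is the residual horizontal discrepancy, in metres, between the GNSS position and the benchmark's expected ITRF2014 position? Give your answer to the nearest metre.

42 m

Observed coordinate differences: Δφ = -0.00408°, Δλ = +0.00409°.
Converting to metres (1° lat = 111000 m, cos φ = 0.925509): observed ΔN = -452.9 m, observed ΔE = 420.2 m.
Subtracting the expected shift leaves a residual of -452.9 − (-414) = -38.9 m north and 420.2 − (404) = 16.2 m east.
Residual distance = √((-38.9)² + 16.2²) = 42.1 m.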